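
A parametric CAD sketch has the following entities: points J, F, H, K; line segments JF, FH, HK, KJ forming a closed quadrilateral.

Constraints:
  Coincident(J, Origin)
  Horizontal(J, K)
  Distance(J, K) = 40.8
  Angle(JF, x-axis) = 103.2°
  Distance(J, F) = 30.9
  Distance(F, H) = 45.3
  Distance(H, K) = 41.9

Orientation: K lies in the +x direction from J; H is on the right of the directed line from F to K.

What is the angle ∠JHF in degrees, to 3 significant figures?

5.06°

Checks: J.y = 0.00, K.y = 0.00 ✓; |FH| = 45.30 ✓; |HK| = 41.90 ✓.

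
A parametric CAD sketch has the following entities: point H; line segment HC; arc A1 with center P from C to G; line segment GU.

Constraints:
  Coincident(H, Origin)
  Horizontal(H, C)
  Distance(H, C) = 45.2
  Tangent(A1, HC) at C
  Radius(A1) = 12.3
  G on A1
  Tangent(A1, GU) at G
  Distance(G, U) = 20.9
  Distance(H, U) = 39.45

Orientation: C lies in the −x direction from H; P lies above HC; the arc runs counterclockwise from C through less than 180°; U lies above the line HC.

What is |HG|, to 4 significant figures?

34.56

Checks: |PG| = 12.30 ✓; ∠(PG, GU) = 90.00° ✓; |GU| = 20.90 ✓; |HU| = 39.45 ✓.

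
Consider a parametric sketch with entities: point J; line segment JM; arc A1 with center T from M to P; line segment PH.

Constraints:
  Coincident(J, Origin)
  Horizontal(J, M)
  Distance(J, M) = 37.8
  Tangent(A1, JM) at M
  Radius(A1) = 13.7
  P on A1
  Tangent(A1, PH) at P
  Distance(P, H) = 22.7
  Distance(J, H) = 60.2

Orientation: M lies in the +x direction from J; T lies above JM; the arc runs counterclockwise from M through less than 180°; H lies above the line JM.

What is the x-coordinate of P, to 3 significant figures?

51.1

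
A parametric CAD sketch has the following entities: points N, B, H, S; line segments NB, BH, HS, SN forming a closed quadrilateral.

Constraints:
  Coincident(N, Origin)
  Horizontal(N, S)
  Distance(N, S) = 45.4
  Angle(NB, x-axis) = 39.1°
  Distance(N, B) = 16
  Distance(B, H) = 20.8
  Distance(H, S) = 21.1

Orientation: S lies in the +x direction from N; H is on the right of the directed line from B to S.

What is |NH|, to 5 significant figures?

26.022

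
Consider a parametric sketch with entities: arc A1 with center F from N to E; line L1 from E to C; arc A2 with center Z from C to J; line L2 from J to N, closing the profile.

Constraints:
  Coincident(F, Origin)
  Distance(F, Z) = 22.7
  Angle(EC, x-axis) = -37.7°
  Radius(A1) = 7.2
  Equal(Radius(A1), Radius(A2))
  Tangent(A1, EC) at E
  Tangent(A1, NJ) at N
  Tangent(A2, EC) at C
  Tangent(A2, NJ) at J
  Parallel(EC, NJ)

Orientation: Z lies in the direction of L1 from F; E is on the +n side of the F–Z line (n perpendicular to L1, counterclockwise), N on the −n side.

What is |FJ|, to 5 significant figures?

23.814

Tangency of A1 to both parallel lines with radius 7.2 puts E and N at F ± 7.2·n: E = (4.4030, 5.6968), N = (-4.4030, -5.6968). Equal radii place C and J the same way about Z: C = Z + 7.2·n = (22.364, -8.1849), J = Z − 7.2·n = (13.558, -19.578). Then |FJ| = |J − F| = 23.814.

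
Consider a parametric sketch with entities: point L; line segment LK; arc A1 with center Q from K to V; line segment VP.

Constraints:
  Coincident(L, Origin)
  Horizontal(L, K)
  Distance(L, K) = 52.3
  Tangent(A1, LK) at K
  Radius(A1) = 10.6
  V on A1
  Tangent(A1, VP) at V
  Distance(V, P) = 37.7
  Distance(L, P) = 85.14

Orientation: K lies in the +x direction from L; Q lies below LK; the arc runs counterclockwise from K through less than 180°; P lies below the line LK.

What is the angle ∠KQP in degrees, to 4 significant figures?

148.1°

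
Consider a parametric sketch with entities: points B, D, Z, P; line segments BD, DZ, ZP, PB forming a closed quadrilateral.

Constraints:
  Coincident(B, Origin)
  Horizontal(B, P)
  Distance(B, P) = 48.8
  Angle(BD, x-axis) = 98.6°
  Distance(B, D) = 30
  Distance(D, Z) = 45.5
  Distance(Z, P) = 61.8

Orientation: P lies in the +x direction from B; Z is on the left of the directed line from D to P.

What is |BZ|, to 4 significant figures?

66.31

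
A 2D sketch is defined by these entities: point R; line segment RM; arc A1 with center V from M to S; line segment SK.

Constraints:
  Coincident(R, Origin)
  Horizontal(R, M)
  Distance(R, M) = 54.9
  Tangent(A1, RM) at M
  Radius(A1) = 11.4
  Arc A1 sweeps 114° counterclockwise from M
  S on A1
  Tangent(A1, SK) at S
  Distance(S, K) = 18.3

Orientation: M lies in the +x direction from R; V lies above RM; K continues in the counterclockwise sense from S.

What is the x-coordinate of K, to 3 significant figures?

57.9

On A1, M sits at bearing -90° from V; a 114° counterclockwise sweep puts S at bearing 24°, so S = V + 11.4·(cos 24°, sin 24°) = (65.3, 16.0). Tangency of A1 to SK means the radius VS is perpendicular to SK, so SK runs along (−sin 24°, cos 24°); with |SK| = 18.3, K = (57.9, 32.8). So K.x = 57.9.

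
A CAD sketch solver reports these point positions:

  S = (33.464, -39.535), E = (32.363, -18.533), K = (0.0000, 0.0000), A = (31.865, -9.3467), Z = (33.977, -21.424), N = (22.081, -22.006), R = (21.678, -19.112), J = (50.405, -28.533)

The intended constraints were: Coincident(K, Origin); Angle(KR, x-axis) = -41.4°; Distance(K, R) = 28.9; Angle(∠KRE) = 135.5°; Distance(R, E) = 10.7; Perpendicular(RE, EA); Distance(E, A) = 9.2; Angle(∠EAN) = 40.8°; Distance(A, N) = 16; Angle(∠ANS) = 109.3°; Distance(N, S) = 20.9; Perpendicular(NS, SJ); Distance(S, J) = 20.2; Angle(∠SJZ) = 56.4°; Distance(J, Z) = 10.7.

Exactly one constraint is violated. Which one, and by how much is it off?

Distance(J, Z) = 10.7 — off by 7.20.

K = (0.00, 0.00) ✓; KR at -41.40° ✓; |KR| = 28.90 ✓; ∠KRE = 135.5° ✓; |RE| = 10.70 ✓; ∠(RE, EA) = 90.00° ✓; |EA| = 9.200 ✓; ∠EAN = 40.80° ✓; |AN| = 16.00 ✓; ∠ANS = 109.3° ✓; |NS| = 20.90 ✓; ∠(NS, SJ) = 90.00° ✓; |SJ| = 20.20 ✓; ∠SJZ = 56.40° ✓; |JZ| = 17.90 ✗.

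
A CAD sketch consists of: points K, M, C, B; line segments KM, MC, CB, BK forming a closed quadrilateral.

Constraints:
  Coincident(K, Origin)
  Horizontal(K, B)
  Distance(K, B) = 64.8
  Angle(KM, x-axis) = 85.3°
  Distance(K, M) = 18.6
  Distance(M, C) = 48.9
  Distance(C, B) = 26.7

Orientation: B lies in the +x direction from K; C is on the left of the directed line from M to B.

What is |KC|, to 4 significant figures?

55.04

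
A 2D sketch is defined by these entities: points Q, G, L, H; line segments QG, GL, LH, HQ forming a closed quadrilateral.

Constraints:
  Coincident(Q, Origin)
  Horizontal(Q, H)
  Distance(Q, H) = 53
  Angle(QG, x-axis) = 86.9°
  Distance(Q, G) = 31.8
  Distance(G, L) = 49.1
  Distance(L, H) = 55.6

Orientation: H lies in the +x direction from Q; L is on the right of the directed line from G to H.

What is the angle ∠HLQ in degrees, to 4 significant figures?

72.40°

Checks: |GL| = 49.10 ✓; |LH| = 55.60 ✓.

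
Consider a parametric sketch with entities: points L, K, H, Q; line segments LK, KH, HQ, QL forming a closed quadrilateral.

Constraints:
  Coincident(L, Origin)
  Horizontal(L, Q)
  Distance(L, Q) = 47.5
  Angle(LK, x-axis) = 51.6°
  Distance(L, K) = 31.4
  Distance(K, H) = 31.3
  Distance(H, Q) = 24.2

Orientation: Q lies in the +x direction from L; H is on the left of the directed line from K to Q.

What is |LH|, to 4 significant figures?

56.17

L is at the origin; LQ is horizontal with |LQ| = 47.5 and Q in +x, so Q = (47.5, 0). LK runs at 51.6° with |LK| = 31.4, so K = (19.50, 24.61). H is determined by |KH| = 31.3 and |HQ| = 24.2 together: it lies at the intersection of circle(K, 31.3) and circle(Q, 24.2). With |KQ| = 37.27, the foot of the radical line on KQ is 23.92 from K and the perpendicular offset is √(31.3² − 23.92²) = 20.18. Taking the left-of-KQ solution: H = (50.80, 23.97).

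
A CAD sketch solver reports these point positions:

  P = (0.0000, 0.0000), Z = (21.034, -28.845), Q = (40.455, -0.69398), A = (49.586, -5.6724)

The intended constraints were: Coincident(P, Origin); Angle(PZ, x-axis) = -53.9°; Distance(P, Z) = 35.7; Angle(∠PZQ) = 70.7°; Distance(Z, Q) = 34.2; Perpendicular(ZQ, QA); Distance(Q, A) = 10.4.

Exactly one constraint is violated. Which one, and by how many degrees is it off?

Perpendicular(ZQ, QA) — off by 6.00°.

P = (0.00, 0.00) ✓; PZ at -53.90° ✓; |PZ| = 35.70 ✓; ∠PZQ = 70.70° ✓; |ZQ| = 34.20 ✓; ∠(ZQ, QA) = 84.00° ✗; |QA| = 10.40 ✓.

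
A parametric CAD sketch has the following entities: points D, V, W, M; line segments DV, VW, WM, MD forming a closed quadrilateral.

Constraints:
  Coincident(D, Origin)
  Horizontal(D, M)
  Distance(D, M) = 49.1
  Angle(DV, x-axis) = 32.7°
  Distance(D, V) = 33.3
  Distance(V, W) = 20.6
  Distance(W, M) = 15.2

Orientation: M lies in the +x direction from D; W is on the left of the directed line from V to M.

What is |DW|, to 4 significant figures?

50.76

D is at the origin; DM is horizontal with |DM| = 49.1 and M in +x, so M = (49.1, 0). DV runs at 32.7° with |DV| = 33.3, so V = (28.02, 17.99). W is determined by |VW| = 20.6 and |WM| = 15.2 together: it lies at the intersection of circle(V, 20.6) and circle(M, 15.2). With |VM| = 27.71, the foot of the radical line on VM is 17.34 from V and the perpendicular offset is √(20.6² − 17.34²) = 11.12. Taking the left-of-VM solution: W = (48.43, 15.19).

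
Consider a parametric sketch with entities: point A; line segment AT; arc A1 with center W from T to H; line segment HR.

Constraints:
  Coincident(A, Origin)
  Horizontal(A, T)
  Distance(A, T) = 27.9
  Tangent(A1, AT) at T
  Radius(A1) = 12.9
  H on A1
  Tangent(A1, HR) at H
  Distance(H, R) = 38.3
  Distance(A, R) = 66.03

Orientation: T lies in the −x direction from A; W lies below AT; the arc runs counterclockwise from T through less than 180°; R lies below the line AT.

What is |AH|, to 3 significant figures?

42.6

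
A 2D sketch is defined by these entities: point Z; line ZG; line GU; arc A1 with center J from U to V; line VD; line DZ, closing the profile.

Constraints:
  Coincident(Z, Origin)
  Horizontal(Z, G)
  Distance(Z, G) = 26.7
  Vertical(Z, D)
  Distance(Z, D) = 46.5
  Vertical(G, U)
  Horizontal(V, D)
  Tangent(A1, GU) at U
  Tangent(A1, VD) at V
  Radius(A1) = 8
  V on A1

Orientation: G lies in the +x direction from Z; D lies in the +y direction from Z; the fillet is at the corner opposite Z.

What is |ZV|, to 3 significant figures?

50.1

The virtual corner opposite Z is at (26.7, 46.5). A1 meets GU tangentially, so JU is at right angles to GU and the tangent condition forces JV to be normal to VD, with radius 8.0, so the center J sits 8.0 in from both sides at J = (18.7, 38.5). That places the tangent points at U = (26.7, 38.5) on GU and V = (18.7, 46.5) on VD. Then |ZV| = |V − Z| = 50.1.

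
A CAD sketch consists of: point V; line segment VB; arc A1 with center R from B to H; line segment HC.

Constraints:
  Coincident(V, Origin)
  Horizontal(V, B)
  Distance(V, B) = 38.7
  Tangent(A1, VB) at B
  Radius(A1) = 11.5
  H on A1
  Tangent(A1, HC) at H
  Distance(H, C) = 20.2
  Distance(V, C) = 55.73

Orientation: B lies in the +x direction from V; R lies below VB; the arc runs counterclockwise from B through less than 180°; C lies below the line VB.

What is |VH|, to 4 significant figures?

35.94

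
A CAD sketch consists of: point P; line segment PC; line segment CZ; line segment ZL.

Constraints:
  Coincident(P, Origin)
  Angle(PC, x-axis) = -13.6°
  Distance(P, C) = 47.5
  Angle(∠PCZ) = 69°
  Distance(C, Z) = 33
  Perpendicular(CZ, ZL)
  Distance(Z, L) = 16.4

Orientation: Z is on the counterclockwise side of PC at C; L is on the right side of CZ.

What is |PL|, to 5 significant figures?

62.811

∠PCZ = 69.0°, so CZ runs at -13.6° + (180° − 69.0°) = 97.400° from the x-axis; with |CZ| = 33.0, Z = C + 33.0·(cos 97.400°, sin 97.400°) = (41.918, 21.556). The perpendicularity gives ZL at right angles to CZ; with |ZL| = 16.4 on the right of CZ, L = Z + 16.4·(0.99167, 0.12880) = (58.181, 23.668). Then |PL| = |L − P| = 62.811.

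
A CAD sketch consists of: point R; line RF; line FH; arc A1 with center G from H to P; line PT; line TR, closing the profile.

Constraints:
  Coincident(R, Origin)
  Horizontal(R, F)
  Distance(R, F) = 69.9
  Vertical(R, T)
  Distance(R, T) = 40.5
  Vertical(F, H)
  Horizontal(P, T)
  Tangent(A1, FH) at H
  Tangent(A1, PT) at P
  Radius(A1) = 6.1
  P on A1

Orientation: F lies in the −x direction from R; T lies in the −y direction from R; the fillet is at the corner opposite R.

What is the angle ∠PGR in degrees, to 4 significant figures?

118.3°

R is at the origin; RF is horizontal with |RF| = 69.9 and F on the −x side, so F = (-69.90, 0.000). R and T share the same x with |RT| = 40.5 and T on the −y side, so T = (0.000, -40.50). The virtual corner opposite R is at (-69.90, -40.50). A1 meets FH tangentially, so GH is at right angles to FH and A1 meets PT tangentially, so GP is at right angles to PT, with radius 6.1, so the center G sits 6.1 in from both sides at G = (-63.80, -34.40). That places the tangent points at H = (-69.90, -34.40) on FH and P = (-63.80, -40.50) on PT. Then cos ∠PGR = GP·GR / (|GP||GR|), giving 118.3°.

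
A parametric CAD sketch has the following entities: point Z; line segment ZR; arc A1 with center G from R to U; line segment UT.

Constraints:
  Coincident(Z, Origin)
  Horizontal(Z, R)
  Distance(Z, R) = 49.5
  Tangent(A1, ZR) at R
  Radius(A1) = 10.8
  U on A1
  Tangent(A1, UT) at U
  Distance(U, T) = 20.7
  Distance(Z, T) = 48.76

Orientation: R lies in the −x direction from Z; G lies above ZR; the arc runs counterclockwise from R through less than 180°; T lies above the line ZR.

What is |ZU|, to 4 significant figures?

40.05

Z is at the origin; Z and R share the same y with |ZR| = 49.5 and R on the −x side, so R = (-49.50, 0.000). A1 meets ZR tangentially, so GR is at right angles to ZR, so G = R + (0, 10.8) = (-49.50, 10.80). Since GU ⟂ UT (tangency), |GT| = √(10.8² + 20.7²) = 23.35 regardless of where U sits on A1. So T lies on both circle(Z, 48.76) and circle(G, 23.35); the above-ZR intersection is T = (-37.69, 30.94). U is the foot of the tangent from T: U = (-38.71, 10.26).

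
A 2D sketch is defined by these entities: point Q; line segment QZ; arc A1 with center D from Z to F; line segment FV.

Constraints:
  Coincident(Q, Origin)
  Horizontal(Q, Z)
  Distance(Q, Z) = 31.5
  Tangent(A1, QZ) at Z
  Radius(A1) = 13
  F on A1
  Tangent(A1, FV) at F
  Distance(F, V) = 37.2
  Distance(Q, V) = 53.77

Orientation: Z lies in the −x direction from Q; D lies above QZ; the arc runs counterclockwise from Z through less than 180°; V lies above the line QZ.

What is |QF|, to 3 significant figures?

22.7

Checks: |DF| = 13.00 ✓; ∠(DF, FV) = 90.00° ✓; |FV| = 37.20 ✓; |QV| = 53.77 ✓.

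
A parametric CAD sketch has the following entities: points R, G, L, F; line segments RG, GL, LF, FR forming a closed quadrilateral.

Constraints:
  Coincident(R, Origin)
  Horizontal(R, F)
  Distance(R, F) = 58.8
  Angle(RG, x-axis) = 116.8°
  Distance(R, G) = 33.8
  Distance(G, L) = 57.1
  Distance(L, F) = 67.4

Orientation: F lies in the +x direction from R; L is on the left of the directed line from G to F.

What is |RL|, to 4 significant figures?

69.81

R is at the origin; R and F share the same y with |RF| = 58.8 and F in +x, so F = (58.8, 0). RG runs at 116.8° with |RG| = 33.8, so G = (-15.24, 30.17). L is determined by |GL| = 57.1 and |LF| = 67.4 together: it lies at the intersection of circle(G, 57.1) and circle(F, 67.4). With |GF| = 79.95, the foot of the radical line on GF is 31.96 from G and the perpendicular offset is √(57.1² − 31.96²) = 47.32. Taking the left-of-GF solution: L = (32.21, 61.93).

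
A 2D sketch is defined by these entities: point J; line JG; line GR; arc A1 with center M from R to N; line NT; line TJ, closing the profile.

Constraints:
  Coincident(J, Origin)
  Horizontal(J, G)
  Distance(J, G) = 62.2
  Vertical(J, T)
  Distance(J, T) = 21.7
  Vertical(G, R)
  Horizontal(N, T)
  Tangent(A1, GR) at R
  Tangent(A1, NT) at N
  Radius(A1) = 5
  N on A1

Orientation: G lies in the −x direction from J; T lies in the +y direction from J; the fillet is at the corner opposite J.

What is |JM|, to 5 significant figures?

59.588

J and T share the same x with |JT| = 21.7 and T on the +y side, so T = (0.0000, 21.700). The virtual corner opposite J is at (-62.200, 21.700). Tangency of A1 to GR means the radius MR is perpendicular to GR and the tangent condition forces MN to be normal to NT, with radius 5.0, so the center M sits 5.0 in from both sides at M = (-57.200, 16.700). Then |JM| = |M − J| = 59.588.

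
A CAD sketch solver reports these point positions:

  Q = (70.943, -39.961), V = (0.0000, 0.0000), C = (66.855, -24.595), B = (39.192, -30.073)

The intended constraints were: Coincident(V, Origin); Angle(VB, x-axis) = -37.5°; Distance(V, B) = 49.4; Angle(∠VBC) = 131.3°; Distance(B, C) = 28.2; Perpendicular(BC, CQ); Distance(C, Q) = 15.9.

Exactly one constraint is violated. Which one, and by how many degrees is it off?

Perpendicular(BC, CQ) — off by 3.70°.

V = (0.00, 0.00) ✓; VB at -37.50° ✓; |VB| = 49.40 ✓; ∠VBC = 131.3° ✓; |BC| = 28.20 ✓; ∠(BC, CQ) = 86.30° ✗; |CQ| = 15.90 ✓.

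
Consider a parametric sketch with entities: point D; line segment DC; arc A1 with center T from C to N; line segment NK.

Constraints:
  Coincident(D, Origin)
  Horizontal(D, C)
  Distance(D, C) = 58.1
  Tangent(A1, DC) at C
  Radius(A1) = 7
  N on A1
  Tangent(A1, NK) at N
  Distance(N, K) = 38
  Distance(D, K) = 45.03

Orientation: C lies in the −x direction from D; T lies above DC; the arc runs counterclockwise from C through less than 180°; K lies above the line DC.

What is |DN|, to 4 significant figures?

52.53

Checks: |TN| = 7.000 ✓; ∠(TN, NK) = 90.00° ✓; |NK| = 38.00 ✓; |DK| = 45.03 ✓.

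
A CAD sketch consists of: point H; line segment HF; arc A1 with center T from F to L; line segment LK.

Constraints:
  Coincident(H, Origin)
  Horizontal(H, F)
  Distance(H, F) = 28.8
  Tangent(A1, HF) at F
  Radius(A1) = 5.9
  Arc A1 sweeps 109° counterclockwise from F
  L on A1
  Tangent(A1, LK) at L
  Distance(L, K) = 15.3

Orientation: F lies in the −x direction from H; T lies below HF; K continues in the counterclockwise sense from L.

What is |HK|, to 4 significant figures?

36.89

H is at the origin; HF is horizontal with |HF| = 28.8 and F on the −x side, so F = (-28.80, 0.000). The tangent condition forces TF to be normal to HF, so T = F + (0, -5.9) = (-28.80, -5.900). On A1, F sits at bearing 90° from T; a 109° counterclockwise sweep puts L at bearing 199°, so L = T + 5.9·(cos 199°, sin 199°) = (-34.38, -7.821). The tangent condition forces TL to be normal to LK, so LK runs along (−sin 199°, cos 199°); with |LK| = 15.3, K = (-29.40, -22.29). Then |HK| = |K − H| = 36.89.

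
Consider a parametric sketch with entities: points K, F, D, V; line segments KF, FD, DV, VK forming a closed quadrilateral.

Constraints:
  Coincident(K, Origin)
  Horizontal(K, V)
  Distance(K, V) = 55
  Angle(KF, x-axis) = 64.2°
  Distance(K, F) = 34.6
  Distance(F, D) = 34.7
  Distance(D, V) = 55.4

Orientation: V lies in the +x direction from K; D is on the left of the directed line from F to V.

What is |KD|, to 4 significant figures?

67.83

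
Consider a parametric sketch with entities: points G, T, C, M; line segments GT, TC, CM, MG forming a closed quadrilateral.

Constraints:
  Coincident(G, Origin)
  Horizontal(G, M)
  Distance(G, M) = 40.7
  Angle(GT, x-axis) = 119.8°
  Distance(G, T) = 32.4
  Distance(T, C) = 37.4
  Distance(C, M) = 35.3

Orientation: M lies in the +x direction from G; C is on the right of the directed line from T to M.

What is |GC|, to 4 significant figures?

5.996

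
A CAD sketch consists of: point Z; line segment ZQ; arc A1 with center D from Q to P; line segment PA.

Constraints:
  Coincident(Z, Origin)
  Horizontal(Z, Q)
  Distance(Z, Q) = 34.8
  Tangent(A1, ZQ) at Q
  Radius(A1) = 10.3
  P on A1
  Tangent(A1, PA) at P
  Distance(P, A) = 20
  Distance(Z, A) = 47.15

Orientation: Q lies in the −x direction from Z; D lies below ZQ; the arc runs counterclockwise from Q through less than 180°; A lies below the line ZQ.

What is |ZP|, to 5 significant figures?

46.384

Checks: ∠(DQ, QZ) = 90.00° ✓; |DQ| = 10.30 ✓; |DP| = 10.30 ✓; ∠(DP, PA) = 90.00° ✓; |PA| = 20.00 ✓; |ZA| = 47.15 ✓.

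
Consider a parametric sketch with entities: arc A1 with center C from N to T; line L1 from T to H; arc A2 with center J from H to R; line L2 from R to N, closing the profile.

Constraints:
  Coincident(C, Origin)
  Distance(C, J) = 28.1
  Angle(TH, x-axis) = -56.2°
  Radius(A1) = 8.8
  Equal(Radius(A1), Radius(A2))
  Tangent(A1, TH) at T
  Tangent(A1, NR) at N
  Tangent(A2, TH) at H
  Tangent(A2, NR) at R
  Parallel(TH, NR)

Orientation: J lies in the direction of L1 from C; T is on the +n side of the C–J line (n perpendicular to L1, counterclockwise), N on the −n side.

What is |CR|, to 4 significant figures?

29.45

The slot axis is L1's direction at -56.2°, so u = (cos -56.2°, sin -56.2°) = (0.5563, -0.8310) and n = (−sin -56.2°, cos -56.2°) = (0.8310, 0.5563). C is at the origin and J lies 28.1 along u from C, so J = 28.1·u = (15.63, -23.35). Tangency of A1 to both parallel lines with radius 8.8 puts T and N at C ± 8.8·n: T = (7.313, 4.895), N = (-7.313, -4.895). Equal radii place H and R the same way about J: H = J + 8.8·n = (22.94, -18.46), R = J − 8.8·n = (8.319, -28.25). Then |CR| = |R − C| = 29.45.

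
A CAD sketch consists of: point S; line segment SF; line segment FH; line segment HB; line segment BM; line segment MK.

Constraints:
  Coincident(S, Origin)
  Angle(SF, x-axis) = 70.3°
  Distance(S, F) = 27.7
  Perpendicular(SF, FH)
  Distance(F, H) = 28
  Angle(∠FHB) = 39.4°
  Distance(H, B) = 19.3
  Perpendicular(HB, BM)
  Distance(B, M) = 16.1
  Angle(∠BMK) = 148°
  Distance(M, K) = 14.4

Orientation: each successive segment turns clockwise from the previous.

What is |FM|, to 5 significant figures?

2.8734

S is at the origin; SF runs at 70.3° with length 27.7, so F = (9.3375, 26.079). The perpendicularity gives FH at right angles to SF, so FH runs at -19.700°; with |FH| = 28.0, H = (35.699, 16.640). ∠FHB = 39.4° gives HB at -160.30° from the x-axis; with |HB| = 19.3, B = (17.528, 10.134). HB ⟂ BM, so BM runs at 109.70°; with |BM| = 16.1, M = (12.101, 25.292). Then |FM| = |M − F| = 2.8734.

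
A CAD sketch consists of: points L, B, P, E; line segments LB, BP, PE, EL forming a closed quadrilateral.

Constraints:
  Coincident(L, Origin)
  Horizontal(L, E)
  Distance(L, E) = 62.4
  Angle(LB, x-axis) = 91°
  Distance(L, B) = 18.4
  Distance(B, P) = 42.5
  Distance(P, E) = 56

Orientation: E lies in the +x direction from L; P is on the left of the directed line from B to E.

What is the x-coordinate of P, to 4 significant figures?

31.43

Checks: |BP| = 42.50 ✓; |PE| = 56.00 ✓.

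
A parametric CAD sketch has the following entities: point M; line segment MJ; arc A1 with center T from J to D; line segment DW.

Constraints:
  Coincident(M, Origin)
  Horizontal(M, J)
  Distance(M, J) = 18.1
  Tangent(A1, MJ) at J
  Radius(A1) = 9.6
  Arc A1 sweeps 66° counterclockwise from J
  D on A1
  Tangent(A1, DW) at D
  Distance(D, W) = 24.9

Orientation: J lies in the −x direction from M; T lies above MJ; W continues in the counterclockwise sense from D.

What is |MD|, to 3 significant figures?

10.9

M is at the origin; M and J share the same y with |MJ| = 18.1 and J on the −x side, so J = (-18.1, 0.00). The tangent condition forces TJ to be normal to MJ, so T = J + (0, 9.6) = (-18.1, 9.60). On A1, J sits at bearing -90° from T; a 66° counterclockwise sweep puts D at bearing -24°, so D = T + 9.6·(cos -24°, sin -24°) = (-9.33, 5.70). Then |MD| = |D − M| = 10.9.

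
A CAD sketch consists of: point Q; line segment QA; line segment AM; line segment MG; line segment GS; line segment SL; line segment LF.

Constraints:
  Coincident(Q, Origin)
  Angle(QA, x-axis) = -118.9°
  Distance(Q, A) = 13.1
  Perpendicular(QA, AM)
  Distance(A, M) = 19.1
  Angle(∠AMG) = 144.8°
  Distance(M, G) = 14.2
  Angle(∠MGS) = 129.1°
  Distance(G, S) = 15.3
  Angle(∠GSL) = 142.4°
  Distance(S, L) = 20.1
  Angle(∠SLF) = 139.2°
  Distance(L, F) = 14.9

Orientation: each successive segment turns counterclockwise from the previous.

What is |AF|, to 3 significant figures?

44.6

Q is at the origin; QA runs at -118.9° with length 13.1, so A = (-6.33, -11.5). The perpendicularity gives AM at right angles to QA, so AM runs at -28.9°; with |AM| = 19.1, M = (10.4, -20.7). ∠AMG = 144.8° gives MG at 6.30° from the x-axis; with |MG| = 14.2, G = (24.5, -19.1). ∠MGS = 129.1° gives GS at 57.2° from the x-axis; with |GS| = 15.3, S = (32.8, -6.28). ∠GSL = 142.4° gives SL at 94.8° from the x-axis; with |SL| = 20.1, L = (31.1, 13.7). ∠SLF = 139.2° gives LF at 136° from the x-axis; with |LF| = 14.9, F = (20.5, 24.2). Then |AF| = |F − A| = 44.6.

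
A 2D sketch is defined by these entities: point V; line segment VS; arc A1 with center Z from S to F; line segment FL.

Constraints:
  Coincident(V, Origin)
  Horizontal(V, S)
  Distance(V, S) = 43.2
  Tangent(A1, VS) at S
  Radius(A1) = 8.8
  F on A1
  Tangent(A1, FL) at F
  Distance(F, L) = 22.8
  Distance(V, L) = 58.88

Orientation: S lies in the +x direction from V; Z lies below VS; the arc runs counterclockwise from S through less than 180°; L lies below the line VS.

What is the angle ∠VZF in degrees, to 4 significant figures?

46.55°

V is at the origin; VS is horizontal with |VS| = 43.2 and S on the +x side, so S = (43.20, 0.000). Tangency of A1 to VS means the radius ZS is perpendicular to VS, so Z = S + (0, -8.8) = (43.20, -8.800). Since ZF ⟂ FL (tangency), |ZL| = √(8.8² + 22.8²) = 24.44 regardless of where F sits on A1. So L lies on both circle(V, 58.88) and circle(Z, 24.44); the below-VS intersection is L = (49.08, -32.52). F is the foot of the tangent from L: F = (35.99, -13.85).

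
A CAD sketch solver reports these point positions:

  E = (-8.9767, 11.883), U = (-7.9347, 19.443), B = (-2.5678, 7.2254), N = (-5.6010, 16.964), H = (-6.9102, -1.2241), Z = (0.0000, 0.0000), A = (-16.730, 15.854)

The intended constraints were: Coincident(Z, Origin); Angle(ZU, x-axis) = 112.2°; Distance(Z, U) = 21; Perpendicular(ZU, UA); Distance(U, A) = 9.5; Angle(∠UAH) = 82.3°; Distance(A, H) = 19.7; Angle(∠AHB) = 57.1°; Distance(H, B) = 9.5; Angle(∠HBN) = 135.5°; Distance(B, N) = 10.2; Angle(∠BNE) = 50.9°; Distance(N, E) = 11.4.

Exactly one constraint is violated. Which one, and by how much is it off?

Distance(N, E) = 11.4 — off by 5.30.

Z = (0.00, 0.00) ✓; ZU at 112.2° ✓; |ZU| = 21.00 ✓; ∠(ZU, UA) = 90.00° ✓; |UA| = 9.499 ✓; ∠UAH = 82.30° ✓; |AH| = 19.70 ✓; ∠AHB = 57.10° ✓; |HB| = 9.500 ✓; ∠HBN = 135.5° ✓; |BN| = 10.20 ✓; ∠BNE = 50.90° ✓; |NE| = 6.100 ✗.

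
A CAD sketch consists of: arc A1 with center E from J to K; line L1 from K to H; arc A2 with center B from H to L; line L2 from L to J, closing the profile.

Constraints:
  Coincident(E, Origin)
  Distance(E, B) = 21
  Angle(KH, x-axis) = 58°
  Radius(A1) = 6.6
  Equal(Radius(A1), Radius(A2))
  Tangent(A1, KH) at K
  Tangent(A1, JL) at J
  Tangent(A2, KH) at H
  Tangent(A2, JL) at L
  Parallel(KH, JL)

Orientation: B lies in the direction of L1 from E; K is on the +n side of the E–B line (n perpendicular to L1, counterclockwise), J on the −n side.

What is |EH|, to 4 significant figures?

22.01

The slot axis is L1's direction at 58.0°, so u = (cos 58.0°, sin 58.0°) = (0.5299, 0.8480) and n = (−sin 58.0°, cos 58.0°) = (-0.8480, 0.5299). E is at the origin and B lies 21.0 along u from E, so B = 21.0·u = (11.13, 17.81). Tangency of A1 to both parallel lines with radius 6.6 puts K and J at E ± 6.6·n: K = (-5.597, 3.497), J = (5.597, -3.497). Equal radii place H and L the same way about B: H = B + 6.6·n = (5.531, 21.31), L = B − 6.6·n = (16.73, 14.31). Then |EH| = |H − E| = 22.01.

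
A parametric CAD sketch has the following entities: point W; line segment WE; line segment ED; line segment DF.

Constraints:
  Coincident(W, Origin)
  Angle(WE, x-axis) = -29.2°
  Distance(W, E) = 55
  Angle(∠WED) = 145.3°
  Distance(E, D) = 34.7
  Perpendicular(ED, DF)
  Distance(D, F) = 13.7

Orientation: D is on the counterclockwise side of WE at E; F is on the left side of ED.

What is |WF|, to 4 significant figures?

81.84

W is at the origin; WE runs at -29.2° with length 55.0, so E = 55.0·(cos -29.2°, sin -29.2°) = (48.01, -26.83). ∠WED = 145.3°, so ED runs at -29.2° + (180° − 145.3°) = 5.500° from the x-axis; with |ED| = 34.7, D = E + 34.7·(cos 5.500°, sin 5.500°) = (82.55, -23.51). ED is perpendicular to DF; with |DF| = 13.7 on the left of ED, F = D + 13.7·(-0.09585, 0.9954) = (81.24, -9.870). Then |WF| = |F − W| = 81.84.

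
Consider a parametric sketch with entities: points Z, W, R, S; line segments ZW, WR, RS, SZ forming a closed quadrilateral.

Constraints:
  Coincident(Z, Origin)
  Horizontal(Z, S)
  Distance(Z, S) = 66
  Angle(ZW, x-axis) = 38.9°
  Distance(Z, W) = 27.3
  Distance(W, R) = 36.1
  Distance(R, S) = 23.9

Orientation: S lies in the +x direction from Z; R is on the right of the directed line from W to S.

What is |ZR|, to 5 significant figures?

45.723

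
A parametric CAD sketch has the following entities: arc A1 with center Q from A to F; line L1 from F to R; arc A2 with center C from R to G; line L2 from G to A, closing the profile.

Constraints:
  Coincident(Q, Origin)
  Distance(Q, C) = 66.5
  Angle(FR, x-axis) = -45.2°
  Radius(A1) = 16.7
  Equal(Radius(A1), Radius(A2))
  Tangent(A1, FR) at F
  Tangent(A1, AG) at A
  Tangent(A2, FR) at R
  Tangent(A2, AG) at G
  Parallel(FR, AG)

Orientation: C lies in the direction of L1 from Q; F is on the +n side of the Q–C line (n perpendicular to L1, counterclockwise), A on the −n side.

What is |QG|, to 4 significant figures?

68.56

The slot axis is L1's direction at -45.2°, so u = (cos -45.2°, sin -45.2°) = (0.7046, -0.7096) and n = (−sin -45.2°, cos -45.2°) = (0.7096, 0.7046). Q is at the origin and C lies 66.5 along u from Q, so C = 66.5·u = (46.86, -47.19). Tangency of A1 to both parallel lines with radius 16.7 puts F and A at Q ± 16.7·n: F = (11.85, 11.77), A = (-11.85, -11.77). Equal radii place R and G the same way about C: R = C + 16.7·n = (58.71, -35.42), G = C − 16.7·n = (35.01, -58.95). Then |QG| = |G − Q| = 68.56.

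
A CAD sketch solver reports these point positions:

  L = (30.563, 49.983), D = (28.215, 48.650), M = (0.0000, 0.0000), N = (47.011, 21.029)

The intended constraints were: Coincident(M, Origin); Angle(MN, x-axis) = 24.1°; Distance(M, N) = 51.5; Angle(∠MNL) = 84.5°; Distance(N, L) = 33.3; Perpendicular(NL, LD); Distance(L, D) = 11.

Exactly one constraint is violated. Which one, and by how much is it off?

Distance(L, D) = 11 — off by 8.30.

M = (0.00, 0.00) ✓; MN at 24.10° ✓; |MN| = 51.50 ✓; ∠MNL = 84.50° ✓; |NL| = 33.30 ✓; ∠(NL, LD) = 89.98° ✓; |LD| = 2.700 ✗.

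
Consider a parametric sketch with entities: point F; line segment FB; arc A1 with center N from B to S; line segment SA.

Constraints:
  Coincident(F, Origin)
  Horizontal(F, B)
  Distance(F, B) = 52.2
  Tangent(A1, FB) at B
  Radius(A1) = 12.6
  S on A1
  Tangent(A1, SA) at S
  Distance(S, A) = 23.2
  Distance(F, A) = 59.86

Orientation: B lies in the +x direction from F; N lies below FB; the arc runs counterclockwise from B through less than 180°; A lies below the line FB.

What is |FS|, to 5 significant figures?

43.056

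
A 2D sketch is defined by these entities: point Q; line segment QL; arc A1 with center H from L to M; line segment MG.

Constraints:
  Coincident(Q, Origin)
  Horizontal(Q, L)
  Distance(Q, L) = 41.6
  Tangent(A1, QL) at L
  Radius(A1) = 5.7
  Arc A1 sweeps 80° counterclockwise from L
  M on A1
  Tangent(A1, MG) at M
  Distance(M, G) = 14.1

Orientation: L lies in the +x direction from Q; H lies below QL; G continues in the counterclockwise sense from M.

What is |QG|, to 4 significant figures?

38.35

Q is at the origin; QL is horizontal with |QL| = 41.6 and L on the +x side, so L = (41.60, 0.000). A1 meets QL tangentially, so HL is at right angles to QL, so H = L + (0, -5.7) = (41.60, -5.700). On A1, L sits at bearing 90° from H; an 80° counterclockwise sweep puts M at bearing 170°, so M = H + 5.7·(cos 170°, sin 170°) = (35.99, -4.710). The tangent condition forces HM to be normal to MG, so MG runs along (−sin 170°, cos 170°); with |MG| = 14.1, G = (33.54, -18.60). Then |QG| = |G − Q| = 38.35.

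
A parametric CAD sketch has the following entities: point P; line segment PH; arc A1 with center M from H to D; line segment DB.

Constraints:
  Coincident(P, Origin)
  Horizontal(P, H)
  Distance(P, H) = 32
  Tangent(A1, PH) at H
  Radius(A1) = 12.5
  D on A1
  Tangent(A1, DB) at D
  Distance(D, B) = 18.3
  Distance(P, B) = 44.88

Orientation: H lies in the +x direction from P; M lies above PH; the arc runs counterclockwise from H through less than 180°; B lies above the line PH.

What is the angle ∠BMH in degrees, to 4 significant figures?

171.7°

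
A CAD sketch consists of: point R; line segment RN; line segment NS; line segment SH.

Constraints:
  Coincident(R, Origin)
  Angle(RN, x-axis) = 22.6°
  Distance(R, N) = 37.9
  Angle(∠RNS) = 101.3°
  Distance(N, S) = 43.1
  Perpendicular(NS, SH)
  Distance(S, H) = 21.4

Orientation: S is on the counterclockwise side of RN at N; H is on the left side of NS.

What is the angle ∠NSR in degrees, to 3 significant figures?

36.3°

R is at the origin; RN runs at 22.6° with length 37.9, so N = 37.9·(cos 22.6°, sin 22.6°) = (35.0, 14.6). ∠RNS = 101.3°, so NS runs at 22.6° + (180° − 101.3°) = 101° from the x-axis; with |NS| = 43.1, S = N + 43.1·(cos 101°, sin 101°) = (26.5, 56.8). Then cos ∠NSR = SN·SR / (|SN||SR|), giving 36.3°.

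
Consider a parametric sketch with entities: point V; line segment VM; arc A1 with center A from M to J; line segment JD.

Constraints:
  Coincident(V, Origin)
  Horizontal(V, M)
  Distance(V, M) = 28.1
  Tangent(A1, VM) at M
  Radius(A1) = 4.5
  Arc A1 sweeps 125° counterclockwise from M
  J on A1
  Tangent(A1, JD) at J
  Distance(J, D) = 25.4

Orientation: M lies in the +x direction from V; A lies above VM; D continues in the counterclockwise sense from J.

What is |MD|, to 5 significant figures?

29.936

V is at the origin; V and M share the same y with |VM| = 28.1 and M on the +x side, so M = (28.100, 0.0000). Tangency of A1 to VM means the radius AM is perpendicular to VM, so A = M + (0, 4.5) = (28.100, 4.5000). On A1, M sits at bearing -90° from A; a 125° counterclockwise sweep puts J at bearing 35°, so J = A + 4.5·(cos 35°, sin 35°) = (31.786, 7.0811). Tangency of A1 to JD means the radius AJ is perpendicular to JD, so JD runs along (−sin 35°, cos 35°); with |JD| = 25.4, D = (17.217, 27.888). Then |MD| = |D − M| = 29.936.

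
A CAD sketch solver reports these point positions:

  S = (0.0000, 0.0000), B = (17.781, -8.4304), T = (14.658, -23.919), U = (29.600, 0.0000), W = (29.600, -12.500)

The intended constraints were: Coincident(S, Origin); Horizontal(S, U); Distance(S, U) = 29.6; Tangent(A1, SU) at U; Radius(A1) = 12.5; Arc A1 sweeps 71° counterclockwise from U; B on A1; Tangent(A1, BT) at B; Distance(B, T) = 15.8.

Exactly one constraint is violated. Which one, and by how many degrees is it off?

Tangent(A1, BT) at B — off by 7.60°.

S = (0.00, 0.00) ✓; S.y = 0.00, U.y = 0.00 ✓; |SU| = 29.60 ✓; ∠(WU, US) = 90.00° ✓; |WU| = 12.50 ✓; bearing(W→B) − bearing(W→U) = 71.00° ✓; |WB| = 12.50 ✓; ∠(WB, BT) = 82.40° ✗; |BT| = 15.80 ✓.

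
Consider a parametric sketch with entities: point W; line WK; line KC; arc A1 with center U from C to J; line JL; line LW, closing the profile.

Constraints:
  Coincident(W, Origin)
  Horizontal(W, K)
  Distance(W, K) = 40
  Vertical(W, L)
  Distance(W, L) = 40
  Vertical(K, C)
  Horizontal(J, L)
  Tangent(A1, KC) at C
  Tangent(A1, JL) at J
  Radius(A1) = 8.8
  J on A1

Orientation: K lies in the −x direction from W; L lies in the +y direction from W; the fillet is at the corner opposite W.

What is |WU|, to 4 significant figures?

44.12

W and L share the same x with |WL| = 40.0 and L on the +y side, so L = (0.000, 40.00). The virtual corner opposite W is at (-40.00, 40.00). Since A1 is tangent to KC there, UC ⟂ KC and the tangent condition forces UJ to be normal to JL, with radius 8.8, so the center U sits 8.8 in from both sides at U = (-31.20, 31.20). Then |WU| = |U − W| = 44.12.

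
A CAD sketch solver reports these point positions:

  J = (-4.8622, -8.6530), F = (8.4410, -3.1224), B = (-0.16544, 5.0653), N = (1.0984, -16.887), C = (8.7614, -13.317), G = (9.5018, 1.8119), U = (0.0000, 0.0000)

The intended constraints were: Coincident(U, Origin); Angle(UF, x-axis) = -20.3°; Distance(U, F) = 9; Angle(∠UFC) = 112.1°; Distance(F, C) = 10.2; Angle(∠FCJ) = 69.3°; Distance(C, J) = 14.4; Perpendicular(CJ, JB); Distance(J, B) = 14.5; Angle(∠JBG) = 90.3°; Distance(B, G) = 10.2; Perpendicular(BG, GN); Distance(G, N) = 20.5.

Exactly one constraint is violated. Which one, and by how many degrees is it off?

Perpendicular(BG, GN) — off by 5.60°.

U = (0.00, 0.00) ✓; UF at -20.30° ✓; |UF| = 9.000 ✓; ∠UFC = 112.1° ✓; |FC| = 10.20 ✓; ∠FCJ = 69.30° ✓; |CJ| = 14.40 ✓; ∠(CJ, JB) = 90.00° ✓; |JB| = 14.50 ✓; ∠JBG = 90.30° ✓; |BG| = 10.20 ✓; ∠(BG, GN) = 95.60° ✗; |GN| = 20.50 ✓.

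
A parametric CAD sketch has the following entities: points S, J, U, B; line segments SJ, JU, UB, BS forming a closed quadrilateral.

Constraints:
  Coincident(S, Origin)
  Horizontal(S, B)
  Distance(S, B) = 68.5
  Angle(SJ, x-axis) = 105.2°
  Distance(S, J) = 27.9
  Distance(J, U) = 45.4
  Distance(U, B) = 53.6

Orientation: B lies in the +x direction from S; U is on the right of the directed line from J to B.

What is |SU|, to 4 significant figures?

20.12

Checks: |JU| = 45.40 ✓; |UB| = 53.60 ✓.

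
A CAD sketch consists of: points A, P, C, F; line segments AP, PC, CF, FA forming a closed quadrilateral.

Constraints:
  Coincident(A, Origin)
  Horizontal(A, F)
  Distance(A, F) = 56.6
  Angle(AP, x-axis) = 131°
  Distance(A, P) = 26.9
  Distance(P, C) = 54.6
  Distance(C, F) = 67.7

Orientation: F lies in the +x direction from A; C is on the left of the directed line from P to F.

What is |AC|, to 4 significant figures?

62.02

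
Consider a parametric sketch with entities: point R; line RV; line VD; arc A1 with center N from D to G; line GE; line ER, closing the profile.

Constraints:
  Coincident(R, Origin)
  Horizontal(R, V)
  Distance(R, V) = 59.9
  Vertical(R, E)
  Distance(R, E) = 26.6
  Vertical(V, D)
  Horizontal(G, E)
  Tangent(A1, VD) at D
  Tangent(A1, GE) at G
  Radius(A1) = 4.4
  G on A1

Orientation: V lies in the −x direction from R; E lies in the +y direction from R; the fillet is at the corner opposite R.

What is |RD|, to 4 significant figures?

63.88

R is at the origin; R and V share the same y with |RV| = 59.9 and V on the −x side, so V = (-59.90, 0.000). RE is vertical with |RE| = 26.6 and E on the +y side, so E = (0.000, 26.60). The virtual corner opposite R is at (-59.90, 26.60). The tangent condition forces ND to be normal to VD and tangency of A1 to GE means the radius NG is perpendicular to GE, with radius 4.4, so the center N sits 4.4 in from both sides at N = (-55.50, 22.20). That places the tangent points at D = (-59.90, 22.20) on VD and G = (-55.50, 26.60) on GE. Then |RD| = |D − R| = 63.88.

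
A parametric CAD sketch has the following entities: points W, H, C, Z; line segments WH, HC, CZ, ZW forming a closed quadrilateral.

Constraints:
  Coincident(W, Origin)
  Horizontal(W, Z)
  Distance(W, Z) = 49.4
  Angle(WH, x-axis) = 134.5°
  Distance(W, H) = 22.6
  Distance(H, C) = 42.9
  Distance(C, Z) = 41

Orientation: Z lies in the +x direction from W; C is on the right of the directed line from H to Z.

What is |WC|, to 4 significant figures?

20.43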